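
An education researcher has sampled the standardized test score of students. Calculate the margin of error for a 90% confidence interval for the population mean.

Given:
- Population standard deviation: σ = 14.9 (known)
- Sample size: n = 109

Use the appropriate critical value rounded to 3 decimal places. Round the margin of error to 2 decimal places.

The population standard deviation σ is known, so use the z-interval margin of error formula.

For 90% confidence, z* = 1.645 (from standard normal table)

Margin of error formula for z-interval: E = z* × σ/√n

E = 1.645 × 14.9/√109
  = 1.645 × 1.427161
  = 2.3477

Rounded to 2 decimal places:

2.35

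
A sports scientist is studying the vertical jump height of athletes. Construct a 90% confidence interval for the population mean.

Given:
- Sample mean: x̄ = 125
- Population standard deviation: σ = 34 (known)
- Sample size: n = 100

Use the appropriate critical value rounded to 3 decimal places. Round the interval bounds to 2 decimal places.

The population standard deviation σ is known, so use a z-interval (standard normal critical value).

For 90% confidence, z* = 1.645 (from standard normal table)

Standard error: SE = σ/√n = 34/√100 = 3.400000

Margin of error: E = z* × SE = 1.645 × 3.400000 = 5.5930

Z-interval: x̄ ± E = 125 ± 5.5930 = (119.4070, 130.5930)

Rounded to 2 decimal places:

(119.41, 130.59)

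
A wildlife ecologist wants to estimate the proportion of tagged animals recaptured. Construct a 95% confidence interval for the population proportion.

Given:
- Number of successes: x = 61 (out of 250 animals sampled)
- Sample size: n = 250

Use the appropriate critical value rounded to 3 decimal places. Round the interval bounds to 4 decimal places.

Sample proportion: p̂ = 61/250 = 0.244000

Check conditions for normal approximation:
  np̂ = 61 ≥ 10 ✓
  n(1-p̂) = 189 ≥ 10 ✓

The sample is large enough, so use a z-interval (normal approximation) for the proportion.

For 95% confidence, z* = 1.96 (from standard normal table)

Standard error: SE = √(p̂(1-p̂)/n) = √(0.244000×0.756000/250) = 0.02716350

Margin of error: E = z* × SE = 1.96 × 0.02716350 = 0.053240

Z-interval: p̂ ± E = 0.244000 ± 0.053240 = (0.190760, 0.297240)

Rounded to 4 decimal places:

(0.1908, 0.2972)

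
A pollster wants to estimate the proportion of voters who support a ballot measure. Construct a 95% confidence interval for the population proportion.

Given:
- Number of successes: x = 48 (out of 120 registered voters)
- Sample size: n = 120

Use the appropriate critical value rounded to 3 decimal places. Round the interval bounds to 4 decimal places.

Sample proportion: p̂ = 48/120 = 0.400000

Check conditions for normal approximation:
  np̂ = 48 ≥ 10 ✓
  n(1-p̂) = 72 ≥ 10 ✓

The sample is large enough, so use a z-interval (normal approximation) for the proportion.

For 95% confidence, z* = 1.96 (from standard normal table)

Standard error: SE = √(p̂(1-p̂)/n) = √(0.400000×0.600000/120) = 0.04472136

Margin of error: E = z* × SE = 1.96 × 0.04472136 = 0.087654

Z-interval: p̂ ± E = 0.400000 ± 0.087654 = (0.312346, 0.487654)

Rounded to 4 decimal places:

(0.3123, 0.4877)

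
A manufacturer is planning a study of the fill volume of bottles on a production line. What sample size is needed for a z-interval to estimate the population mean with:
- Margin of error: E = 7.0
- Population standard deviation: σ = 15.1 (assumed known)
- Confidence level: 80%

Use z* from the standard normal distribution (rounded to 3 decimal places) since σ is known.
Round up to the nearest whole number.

Using z* since population σ is known (z-interval formula).

For 80% confidence, z* = 1.282 (from standard normal table)

Sample size formula for z-interval: n = (z*σ/E)²

n = (1.282 × 15.1 / 7.0)²
  = (2.765457)²
  = 7.6478

Round up to the nearest whole number: n = 8

8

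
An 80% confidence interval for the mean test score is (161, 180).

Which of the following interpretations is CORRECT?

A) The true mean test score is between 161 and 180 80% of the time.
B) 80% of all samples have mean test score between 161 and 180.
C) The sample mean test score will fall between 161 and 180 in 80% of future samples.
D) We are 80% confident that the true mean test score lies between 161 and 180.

A confidence interval represents our confidence in the procedure, not a probability statement about the parameter.

Key concept: If we repeated this sampling process many times and computed an 80% CI each time, about 80% of those intervals would contain the true population parameter.

For this specific interval (161, 180):
- Midpoint (point estimate): 170.5
- Margin of error: 9.5

The correct interpretation is the one stating confidence that the true parameter lies in the interval — option D.

D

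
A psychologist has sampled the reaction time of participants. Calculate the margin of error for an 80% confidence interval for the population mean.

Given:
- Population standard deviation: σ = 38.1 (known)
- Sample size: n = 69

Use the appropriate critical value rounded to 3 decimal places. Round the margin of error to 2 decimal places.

The population standard deviation σ is known, so use the z-interval margin of error formula.

For 80% confidence, z* = 1.282 (from standard normal table)

Margin of error formula for z-interval: E = z* × σ/√n

E = 1.282 × 38.1/√69
  = 1.282 × 4.586701
  = 5.8802

Rounded to 2 decimal places:

5.88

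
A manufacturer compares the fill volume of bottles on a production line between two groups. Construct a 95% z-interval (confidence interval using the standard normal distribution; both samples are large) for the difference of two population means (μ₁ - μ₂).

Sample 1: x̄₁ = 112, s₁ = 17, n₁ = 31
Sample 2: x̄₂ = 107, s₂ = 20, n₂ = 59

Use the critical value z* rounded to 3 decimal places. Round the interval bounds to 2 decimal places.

Both samples are large (n₁ = 31 ≥ 30, n₂ = 59 ≥ 30), so a z-interval for the difference of means applies.

Point estimate: x̄₁ - x̄₂ = 112 - 107 = 5

Standard error: SE = √(s₁²/n₁ + s₂²/n₂)
= √(17²/31 + 20²/59)
= √(9.322581 + 6.779661)
= 4.012760

For 95% confidence, z* = 1.96 (from standard normal table)
Margin of error: E = z* × SE = 1.96 × 4.012760 = 7.8650

Z-interval: (x̄₁ - x̄₂) ± E = 5 ± 7.8650 = (-2.8650, 12.8650)

Rounded to 2 decimal places:

(-2.87, 12.87)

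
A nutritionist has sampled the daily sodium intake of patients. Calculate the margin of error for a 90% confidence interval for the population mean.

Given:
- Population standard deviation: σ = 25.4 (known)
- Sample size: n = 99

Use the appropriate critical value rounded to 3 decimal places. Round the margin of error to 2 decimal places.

The population standard deviation σ is known, so use the z-interval margin of error formula.

For 90% confidence, z* = 1.645 (from standard normal table)

Margin of error formula for z-interval: E = z* × σ/√n

E = 1.645 × 25.4/√99
  = 1.645 × 2.552796
  = 4.1993

Rounded to 2 decimal places:

4.20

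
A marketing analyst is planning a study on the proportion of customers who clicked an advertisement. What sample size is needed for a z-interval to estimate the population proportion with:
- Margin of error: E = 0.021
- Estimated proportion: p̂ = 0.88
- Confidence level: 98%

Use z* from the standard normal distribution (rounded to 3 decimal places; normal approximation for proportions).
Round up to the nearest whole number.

Using z* for proportion z-interval (normal approximation).

For 98% confidence, z* = 2.326 (from standard normal table)

Sample size formula for proportion z-interval: n = z*²p̂(1-p̂)/E²

n = 2.326² × 0.88 × 0.12 / 0.021²
  = 5.410276 × 0.1056 / 0.000441
  = 1295.5219

Round up to the nearest whole number: n = 1296

1296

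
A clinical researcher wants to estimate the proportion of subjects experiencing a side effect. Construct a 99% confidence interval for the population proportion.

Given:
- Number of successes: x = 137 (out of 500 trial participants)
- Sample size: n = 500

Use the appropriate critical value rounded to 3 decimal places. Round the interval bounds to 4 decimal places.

Sample proportion: p̂ = 137/500 = 0.274000

Check conditions for normal approximation:
  np̂ = 137 ≥ 10 ✓
  n(1-p̂) = 363 ≥ 10 ✓

The sample is large enough, so use a z-interval (normal approximation) for the proportion.

For 99% confidence, z* = 2.576 (from standard normal table)

Standard error: SE = √(p̂(1-p̂)/n) = √(0.274000×0.726000/500) = 0.01994613

Margin of error: E = z* × SE = 2.576 × 0.01994613 = 0.051381

Z-interval: p̂ ± E = 0.274000 ± 0.051381 = (0.222619, 0.325381)

Rounded to 4 decimal places:

(0.2226, 0.3254)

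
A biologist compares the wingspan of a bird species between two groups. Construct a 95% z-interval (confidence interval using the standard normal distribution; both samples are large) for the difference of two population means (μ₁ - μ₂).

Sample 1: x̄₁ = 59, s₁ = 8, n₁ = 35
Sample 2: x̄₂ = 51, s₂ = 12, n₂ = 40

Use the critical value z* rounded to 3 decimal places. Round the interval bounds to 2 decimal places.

Both samples are large (n₁ = 35 ≥ 30, n₂ = 40 ≥ 30), so a z-interval for the difference of means applies.

Point estimate: x̄₁ - x̄₂ = 59 - 51 = 8

Standard error: SE = √(s₁²/n₁ + s₂²/n₂)
= √(8²/35 + 12²/40)
= √(1.828571 + 3.600000)
= 2.329929

For 95% confidence, z* = 1.96 (from standard normal table)
Margin of error: E = z* × SE = 1.96 × 2.329929 = 4.5667

Z-interval: (x̄₁ - x̄₂) ± E = 8 ± 4.5667 = (3.4333, 12.5667)

Rounded to 2 decimal places:

(3.43, 12.57)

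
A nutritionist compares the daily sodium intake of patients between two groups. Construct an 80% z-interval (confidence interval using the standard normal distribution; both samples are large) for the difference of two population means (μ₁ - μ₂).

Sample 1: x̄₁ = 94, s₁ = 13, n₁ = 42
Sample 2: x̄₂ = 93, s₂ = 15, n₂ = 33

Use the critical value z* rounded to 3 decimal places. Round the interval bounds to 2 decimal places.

Both samples are large (n₁ = 42 ≥ 30, n₂ = 33 ≥ 30), so a z-interval for the difference of means applies.

Point estimate: x̄₁ - x̄₂ = 94 - 93 = 1

Standard error: SE = √(s₁²/n₁ + s₂²/n₂)
= √(13²/42 + 15²/33)
= √(4.023810 + 6.818182)
= 3.292718

For 80% confidence, z* = 1.282 (from standard normal table)
Margin of error: E = z* × SE = 1.282 × 3.292718 = 4.2213

Z-interval: (x̄₁ - x̄₂) ± E = 1 ± 4.2213 = (-3.2213, 5.2213)

Rounded to 2 decimal places:

(-3.22, 5.22)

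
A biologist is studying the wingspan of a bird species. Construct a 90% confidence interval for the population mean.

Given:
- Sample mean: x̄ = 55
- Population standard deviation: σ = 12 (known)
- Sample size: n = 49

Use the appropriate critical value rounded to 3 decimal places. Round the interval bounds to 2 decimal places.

The population standard deviation σ is known, so use a z-interval (standard normal critical value).

For 90% confidence, z* = 1.645 (from standard normal table)

Standard error: SE = σ/√n = 12/√49 = 1.714286

Margin of error: E = z* × SE = 1.645 × 1.714286 = 2.8200

Z-interval: x̄ ± E = 55 ± 2.8200 = (52.1800, 57.8200)

Rounded to 2 decimal places:

(52.18, 57.82)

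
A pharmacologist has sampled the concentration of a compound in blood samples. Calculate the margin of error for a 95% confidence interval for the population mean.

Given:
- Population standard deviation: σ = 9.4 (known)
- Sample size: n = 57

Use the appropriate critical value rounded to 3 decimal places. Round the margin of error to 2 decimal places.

The population standard deviation σ is known, so use the z-interval margin of error formula.

For 95% confidence, z* = 1.96 (from standard normal table)

Margin of error formula for z-interval: E = z* × σ/√n

E = 1.96 × 9.4/√57
  = 1.96 × 1.245060
  = 2.4403

Rounded to 2 decimal places:

2.44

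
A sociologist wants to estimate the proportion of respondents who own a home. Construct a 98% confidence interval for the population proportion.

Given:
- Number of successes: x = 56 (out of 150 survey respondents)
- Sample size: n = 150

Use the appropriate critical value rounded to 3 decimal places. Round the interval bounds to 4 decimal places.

Sample proportion: p̂ = 56/150 = 0.373333

Check conditions for normal approximation:
  np̂ = 56 ≥ 10 ✓
  n(1-p̂) = 94 ≥ 10 ✓

The sample is large enough, so use a z-interval (normal approximation) for the proportion.

For 98% confidence, z* = 2.326 (from standard normal table)

Standard error: SE = √(p̂(1-p̂)/n) = √(0.373333×0.626667/150) = 0.03949308

Margin of error: E = z* × SE = 2.326 × 0.03949308 = 0.091861

Z-interval: p̂ ± E = 0.373333 ± 0.091861 = (0.281472, 0.465194)

Rounded to 4 decimal places:

(0.2815, 0.4652)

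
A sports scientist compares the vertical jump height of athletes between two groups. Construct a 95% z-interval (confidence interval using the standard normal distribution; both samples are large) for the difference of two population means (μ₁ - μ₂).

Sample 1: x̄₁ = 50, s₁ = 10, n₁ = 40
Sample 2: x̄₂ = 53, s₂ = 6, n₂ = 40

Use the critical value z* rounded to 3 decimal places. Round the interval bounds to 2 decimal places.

Both samples are large (n₁ = 40 ≥ 30, n₂ = 40 ≥ 30), so a z-interval for the difference of means applies.

Point estimate: x̄₁ - x̄₂ = 50 - 53 = -3

Standard error: SE = √(s₁²/n₁ + s₂²/n₂)
= √(10²/40 + 6²/40)
= √(2.500000 + 0.900000)
= 1.843909

For 95% confidence, z* = 1.96 (from standard normal table)
Margin of error: E = z* × SE = 1.96 × 1.843909 = 3.6141

Z-interval: (x̄₁ - x̄₂) ± E = -3 ± 3.6141 = (-6.6141, 0.6141)

Rounded to 2 decimal places:

(-6.61, 0.61)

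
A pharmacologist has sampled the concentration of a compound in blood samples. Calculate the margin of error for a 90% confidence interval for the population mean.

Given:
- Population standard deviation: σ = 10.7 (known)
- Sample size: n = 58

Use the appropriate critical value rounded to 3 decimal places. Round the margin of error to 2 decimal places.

The population standard deviation σ is known, so use the z-interval margin of error formula.

For 90% confidence, z* = 1.645 (from standard normal table)

Margin of error formula for z-interval: E = z* × σ/√n

E = 1.645 × 10.7/√58
  = 1.645 × 1.404979
  = 2.3112

Rounded to 2 decimal places:

2.31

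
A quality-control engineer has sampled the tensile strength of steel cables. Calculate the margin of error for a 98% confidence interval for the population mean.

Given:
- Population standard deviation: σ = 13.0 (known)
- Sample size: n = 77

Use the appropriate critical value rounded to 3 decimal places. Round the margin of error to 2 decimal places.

The population standard deviation σ is known, so use the z-interval margin of error formula.

For 98% confidence, z* = 2.326 (from standard normal table)

Margin of error formula for z-interval: E = z* × σ/√n

E = 2.326 × 13.0/√77
  = 2.326 × 1.481487
  = 3.4459

Rounded to 2 decimal places:

3.45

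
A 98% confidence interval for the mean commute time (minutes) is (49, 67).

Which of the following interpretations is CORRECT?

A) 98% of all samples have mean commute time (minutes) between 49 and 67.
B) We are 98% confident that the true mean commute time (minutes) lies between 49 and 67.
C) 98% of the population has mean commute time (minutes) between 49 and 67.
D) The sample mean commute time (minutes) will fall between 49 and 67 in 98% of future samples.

A confidence interval represents our confidence in the procedure, not a probability statement about the parameter.

Key concept: If we repeated this sampling process many times and computed a 98% CI each time, about 98% of those intervals would contain the true population parameter.

For this specific interval (49, 67):
- Midpoint (point estimate): 58
- Margin of error: 9

The correct interpretation is the one stating confidence that the true parameter lies in the interval — option B.

B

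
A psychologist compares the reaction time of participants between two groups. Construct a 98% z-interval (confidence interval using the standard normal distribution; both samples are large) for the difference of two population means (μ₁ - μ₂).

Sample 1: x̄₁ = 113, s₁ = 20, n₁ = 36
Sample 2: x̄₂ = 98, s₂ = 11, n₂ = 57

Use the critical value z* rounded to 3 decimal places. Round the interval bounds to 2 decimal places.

Both samples are large (n₁ = 36 ≥ 30, n₂ = 57 ≥ 30), so a z-interval for the difference of means applies.

Point estimate: x̄₁ - x̄₂ = 113 - 98 = 15

Standard error: SE = √(s₁²/n₁ + s₂²/n₂)
= √(20²/36 + 11²/57)
= √(11.111111 + 2.122807)
= 3.637845

For 98% confidence, z* = 2.326 (from standard normal table)
Margin of error: E = z* × SE = 2.326 × 3.637845 = 8.4616

Z-interval: (x̄₁ - x̄₂) ± E = 15 ± 8.4616 = (6.5384, 23.4616)

Rounded to 2 decimal places:

(6.54, 23.46)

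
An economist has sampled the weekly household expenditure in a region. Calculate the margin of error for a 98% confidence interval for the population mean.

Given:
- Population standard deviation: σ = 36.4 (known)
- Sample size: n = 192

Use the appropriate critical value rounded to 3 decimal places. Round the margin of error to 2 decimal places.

The population standard deviation σ is known, so use the z-interval margin of error formula.

For 98% confidence, z* = 2.326 (from standard normal table)

Margin of error formula for z-interval: E = z* × σ/√n

E = 2.326 × 36.4/√192
  = 2.326 × 2.626944
  = 6.1103

Rounded to 2 decimal places:

6.11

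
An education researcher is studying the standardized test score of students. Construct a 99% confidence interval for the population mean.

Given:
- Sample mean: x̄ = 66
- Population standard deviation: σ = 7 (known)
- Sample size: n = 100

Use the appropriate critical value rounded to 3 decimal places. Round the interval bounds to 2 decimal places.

The population standard deviation σ is known, so use a z-interval (standard normal critical value).

For 99% confidence, z* = 2.576 (from standard normal table)

Standard error: SE = σ/√n = 7/√100 = 0.700000

Margin of error: E = z* × SE = 2.576 × 0.700000 = 1.8032

Z-interval: x̄ ± E = 66 ± 1.8032 = (64.1968, 67.8032)

Rounded to 2 decimal places:

(64.20, 67.80)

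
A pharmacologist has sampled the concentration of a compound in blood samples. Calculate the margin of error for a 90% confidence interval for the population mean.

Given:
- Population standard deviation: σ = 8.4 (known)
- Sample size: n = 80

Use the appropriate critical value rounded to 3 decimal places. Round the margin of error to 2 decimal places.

The population standard deviation σ is known, so use the z-interval margin of error formula.

For 90% confidence, z* = 1.645 (from standard normal table)

Margin of error formula for z-interval: E = z* × σ/√n

E = 1.645 × 8.4/√80
  = 1.645 × 0.939149
  = 1.5449

Rounded to 2 decimal places:

1.54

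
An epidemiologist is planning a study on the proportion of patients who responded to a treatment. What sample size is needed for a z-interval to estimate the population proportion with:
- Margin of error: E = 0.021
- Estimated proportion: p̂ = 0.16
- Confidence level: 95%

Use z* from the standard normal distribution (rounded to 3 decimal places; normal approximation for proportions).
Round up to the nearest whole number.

Using z* for proportion z-interval (normal approximation).

For 95% confidence, z* = 1.96 (from standard normal table)

Sample size formula for proportion z-interval: n = z*²p̂(1-p̂)/E²

n = 1.96² × 0.16 × 0.84 / 0.021²
  = 3.8416 × 0.1344 / 0.000441
  = 1170.7733

Round up to the nearest whole number: n = 1171

1171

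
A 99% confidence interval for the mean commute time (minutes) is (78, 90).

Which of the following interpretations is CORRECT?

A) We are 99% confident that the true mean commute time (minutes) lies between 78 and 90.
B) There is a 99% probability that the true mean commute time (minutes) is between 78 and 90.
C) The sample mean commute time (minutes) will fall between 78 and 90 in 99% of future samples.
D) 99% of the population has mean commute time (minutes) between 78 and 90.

A confidence interval represents our confidence in the procedure, not a probability statement about the parameter.

Key concept: If we repeated this sampling process many times and computed a 99% CI each time, about 99% of those intervals would contain the true population parameter.

For this specific interval (78, 90):
- Midpoint (point estimate): 84
- Margin of error: 6

The correct interpretation is the one stating confidence that the true parameter lies in the interval — option A.

A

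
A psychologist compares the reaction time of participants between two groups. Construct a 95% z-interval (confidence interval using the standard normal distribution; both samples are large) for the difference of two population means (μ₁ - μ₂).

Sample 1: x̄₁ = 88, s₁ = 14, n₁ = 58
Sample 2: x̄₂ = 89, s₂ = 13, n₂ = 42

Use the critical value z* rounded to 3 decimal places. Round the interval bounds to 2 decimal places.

Both samples are large (n₁ = 58 ≥ 30, n₂ = 42 ≥ 30), so a z-interval for the difference of means applies.

Point estimate: x̄₁ - x̄₂ = 88 - 89 = -1

Standard error: SE = √(s₁²/n₁ + s₂²/n₂)
= √(14²/58 + 13²/42)
= √(3.379310 + 4.023810)
= 2.720867

For 95% confidence, z* = 1.96 (from standard normal table)
Margin of error: E = z* × SE = 1.96 × 2.720867 = 5.3329

Z-interval: (x̄₁ - x̄₂) ± E = -1 ± 5.3329 = (-6.3329, 4.3329)

Rounded to 2 decimal places:

(-6.33, 4.33)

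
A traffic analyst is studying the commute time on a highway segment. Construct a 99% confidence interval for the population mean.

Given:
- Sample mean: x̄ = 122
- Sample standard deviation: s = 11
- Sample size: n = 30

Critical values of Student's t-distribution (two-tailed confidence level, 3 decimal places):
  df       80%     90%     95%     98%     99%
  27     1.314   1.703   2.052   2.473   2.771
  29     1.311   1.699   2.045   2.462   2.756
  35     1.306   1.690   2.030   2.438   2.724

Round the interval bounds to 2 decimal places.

The population standard deviation σ is unknown (only the sample standard deviation s is given), so use a t-interval with df = n - 1 = 30 - 1 = 29.

For 99% confidence with df = 29, t* = 2.756 (from t-table)

Standard error: SE = s/√n = 11/√30 = 2.008316

Margin of error: E = t* × SE = 2.756 × 2.008316 = 5.5349

T-interval: x̄ ± E = 122 ± 5.5349 = (116.4651, 127.5349)

Rounded to 2 decimal places:

(116.47, 127.53)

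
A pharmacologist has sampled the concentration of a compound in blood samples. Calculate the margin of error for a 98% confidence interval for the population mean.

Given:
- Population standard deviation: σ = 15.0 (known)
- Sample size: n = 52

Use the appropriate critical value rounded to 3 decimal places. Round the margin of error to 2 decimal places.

The population standard deviation σ is known, so use the z-interval margin of error formula.

For 98% confidence, z* = 2.326 (from standard normal table)

Margin of error formula for z-interval: E = z* × σ/√n

E = 2.326 × 15.0/√52
  = 2.326 × 2.080126
  = 4.8384

Rounded to 2 decimal places:

4.84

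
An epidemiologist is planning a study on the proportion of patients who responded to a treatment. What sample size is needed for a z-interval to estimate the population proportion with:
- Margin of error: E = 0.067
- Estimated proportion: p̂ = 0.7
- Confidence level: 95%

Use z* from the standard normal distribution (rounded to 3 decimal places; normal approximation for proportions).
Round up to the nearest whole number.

Using z* for proportion z-interval (normal approximation).

For 95% confidence, z* = 1.96 (from standard normal table)

Sample size formula for proportion z-interval: n = z*²p̂(1-p̂)/E²

n = 1.96² × 0.7 × 0.3 / 0.067²
  = 3.8416 × 0.21 / 0.004489
  = 179.7140

Round up to the nearest whole number: n = 180

180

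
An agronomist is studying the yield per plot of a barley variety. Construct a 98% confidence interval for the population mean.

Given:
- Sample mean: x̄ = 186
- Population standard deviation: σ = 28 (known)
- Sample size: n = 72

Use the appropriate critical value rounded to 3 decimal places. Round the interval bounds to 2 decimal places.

The population standard deviation σ is known, so use a z-interval (standard normal critical value).

For 98% confidence, z* = 2.326 (from standard normal table)

Standard error: SE = σ/√n = 28/√72 = 3.299832

Margin of error: E = z* × SE = 2.326 × 3.299832 = 7.6754

Z-interval: x̄ ± E = 186 ± 7.6754 = (178.3246, 193.6754)

Rounded to 2 decimal places:

(178.32, 193.68)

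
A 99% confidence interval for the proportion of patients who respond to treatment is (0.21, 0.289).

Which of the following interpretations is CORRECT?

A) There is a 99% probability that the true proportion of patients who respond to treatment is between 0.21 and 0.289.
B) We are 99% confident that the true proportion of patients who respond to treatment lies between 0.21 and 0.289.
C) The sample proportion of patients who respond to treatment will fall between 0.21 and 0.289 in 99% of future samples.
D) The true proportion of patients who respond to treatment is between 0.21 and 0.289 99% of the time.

A confidence interval represents our confidence in the procedure, not a probability statement about the parameter.

Key concept: If we repeated this sampling process many times and computed a 99% CI each time, about 99% of those intervals would contain the true population parameter.

For this specific interval (0.21, 0.289):
- Midpoint (point estimate): 0.2495
- Margin of error: 0.0395

The correct interpretation is the one stating confidence that the true parameter lies in the interval — option B.

B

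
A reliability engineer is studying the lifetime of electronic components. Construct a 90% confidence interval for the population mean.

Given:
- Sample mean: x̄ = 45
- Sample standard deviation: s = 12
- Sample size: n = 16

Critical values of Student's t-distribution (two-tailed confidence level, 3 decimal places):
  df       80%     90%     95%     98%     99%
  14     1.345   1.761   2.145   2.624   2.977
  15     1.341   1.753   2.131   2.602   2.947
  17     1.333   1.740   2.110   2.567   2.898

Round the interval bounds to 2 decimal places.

The population standard deviation σ is unknown (only the sample standard deviation s is given), so use a t-interval with df = n - 1 = 16 - 1 = 15.

For 90% confidence with df = 15, t* = 1.753 (from t-table)

Standard error: SE = s/√n = 12/√16 = 3.000000

Margin of error: E = t* × SE = 1.753 × 3.000000 = 5.2590

T-interval: x̄ ± E = 45 ± 5.2590 = (39.7410, 50.2590)

Rounded to 2 decimal places:

(39.74, 50.26)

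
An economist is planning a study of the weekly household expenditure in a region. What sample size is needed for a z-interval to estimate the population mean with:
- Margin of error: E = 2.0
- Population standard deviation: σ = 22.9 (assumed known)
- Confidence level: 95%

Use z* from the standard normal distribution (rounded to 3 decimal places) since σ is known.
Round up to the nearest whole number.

Using z* since population σ is known (z-interval formula).

For 95% confidence, z* = 1.96 (from standard normal table)

Sample size formula for z-interval: n = (z*σ/E)²

n = (1.96 × 22.9 / 2.0)²
  = (22.442000)²
  = 503.6434

Round up to the nearest whole number: n = 504

504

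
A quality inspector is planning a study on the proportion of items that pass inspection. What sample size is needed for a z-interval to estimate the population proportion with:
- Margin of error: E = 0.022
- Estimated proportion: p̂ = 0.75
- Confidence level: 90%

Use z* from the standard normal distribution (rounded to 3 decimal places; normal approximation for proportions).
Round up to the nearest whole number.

Using z* for proportion z-interval (normal approximation).

For 90% confidence, z* = 1.645 (from standard normal table)

Sample size formula for proportion z-interval: n = z*²p̂(1-p̂)/E²

n = 1.645² × 0.75 × 0.25 / 0.022²
  = 2.706025 × 0.1875 / 0.000484
  = 1048.3051

Round up to the nearest whole number: n = 1049

1049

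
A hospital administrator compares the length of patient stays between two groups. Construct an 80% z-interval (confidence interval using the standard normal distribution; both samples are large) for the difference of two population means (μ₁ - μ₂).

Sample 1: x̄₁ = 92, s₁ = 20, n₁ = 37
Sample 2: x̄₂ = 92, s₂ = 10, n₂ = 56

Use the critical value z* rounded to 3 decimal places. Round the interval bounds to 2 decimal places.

Both samples are large (n₁ = 37 ≥ 30, n₂ = 56 ≥ 30), so a z-interval for the difference of means applies.

Point estimate: x̄₁ - x̄₂ = 92 - 92 = 0

Standard error: SE = √(s₁²/n₁ + s₂²/n₂)
= √(20²/37 + 10²/56)
= √(10.810811 + 1.785714)
= 3.549158

For 80% confidence, z* = 1.282 (from standard normal table)
Margin of error: E = z* × SE = 1.282 × 3.549158 = 4.5500

Z-interval: (x̄₁ - x̄₂) ± E = 0 ± 4.5500 = (-4.5500, 4.5500)

Rounded to 2 decimal places:

(-4.55, 4.55)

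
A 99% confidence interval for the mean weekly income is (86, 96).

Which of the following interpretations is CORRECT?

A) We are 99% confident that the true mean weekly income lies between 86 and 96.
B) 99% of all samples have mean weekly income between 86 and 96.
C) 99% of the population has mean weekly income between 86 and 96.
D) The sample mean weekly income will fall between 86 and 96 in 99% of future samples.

A confidence interval represents our confidence in the procedure, not a probability statement about the parameter.

Key concept: If we repeated this sampling process many times and computed a 99% CI each time, about 99% of those intervals would contain the true population parameter.

For this specific interval (86, 96):
- Midpoint (point estimate): 91
- Margin of error: 5

The correct interpretation is the one stating confidence that the true parameter lies in the interval — option A.

A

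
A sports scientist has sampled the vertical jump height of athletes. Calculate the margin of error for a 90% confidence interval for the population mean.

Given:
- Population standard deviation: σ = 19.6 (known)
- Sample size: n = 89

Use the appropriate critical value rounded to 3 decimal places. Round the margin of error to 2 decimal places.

The population standard deviation σ is known, so use the z-interval margin of error formula.

For 90% confidence, z* = 1.645 (from standard normal table)

Margin of error formula for z-interval: E = z* × σ/√n

E = 1.645 × 19.6/√89
  = 1.645 × 2.077596
  = 3.4176

Rounded to 2 decimal places:

3.42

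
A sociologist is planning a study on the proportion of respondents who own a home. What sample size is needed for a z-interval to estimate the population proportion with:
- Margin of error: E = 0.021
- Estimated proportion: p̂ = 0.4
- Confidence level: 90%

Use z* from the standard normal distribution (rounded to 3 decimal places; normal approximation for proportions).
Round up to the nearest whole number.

Using z* for proportion z-interval (normal approximation).

For 90% confidence, z* = 1.645 (from standard normal table)

Sample size formula for proportion z-interval: n = z*²p̂(1-p̂)/E²

n = 1.645² × 0.4 × 0.6 / 0.021²
  = 2.706025 × 0.24 / 0.000441
  = 1472.6667

Round up to the nearest whole number: n = 1473

1473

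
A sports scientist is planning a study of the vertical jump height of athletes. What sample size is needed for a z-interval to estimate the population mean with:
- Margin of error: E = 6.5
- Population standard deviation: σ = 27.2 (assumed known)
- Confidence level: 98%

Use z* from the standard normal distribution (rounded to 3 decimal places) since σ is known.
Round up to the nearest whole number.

Using z* since population σ is known (z-interval formula).

For 98% confidence, z* = 2.326 (from standard normal table)

Sample size formula for z-interval: n = (z*σ/E)²

n = (2.326 × 27.2 / 6.5)²
  = (9.733415)²
  = 94.7394

Round up to the nearest whole number: n = 95

95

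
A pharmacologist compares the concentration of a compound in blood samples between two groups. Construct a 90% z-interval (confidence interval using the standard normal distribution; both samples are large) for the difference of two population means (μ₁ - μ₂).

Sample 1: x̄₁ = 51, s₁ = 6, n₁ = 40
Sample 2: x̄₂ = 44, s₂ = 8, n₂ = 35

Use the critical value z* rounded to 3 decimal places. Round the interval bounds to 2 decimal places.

Both samples are large (n₁ = 40 ≥ 30, n₂ = 35 ≥ 30), so a z-interval for the difference of means applies.

Point estimate: x̄₁ - x̄₂ = 51 - 44 = 7

Standard error: SE = √(s₁²/n₁ + s₂²/n₂)
= √(6²/40 + 8²/35)
= √(0.900000 + 1.828571)
= 1.651839

For 90% confidence, z* = 1.645 (from standard normal table)
Margin of error: E = z* × SE = 1.645 × 1.651839 = 2.7173

Z-interval: (x̄₁ - x̄₂) ± E = 7 ± 2.7173 = (4.2827, 9.7173)

Rounded to 2 decimal places:

(4.28, 9.72)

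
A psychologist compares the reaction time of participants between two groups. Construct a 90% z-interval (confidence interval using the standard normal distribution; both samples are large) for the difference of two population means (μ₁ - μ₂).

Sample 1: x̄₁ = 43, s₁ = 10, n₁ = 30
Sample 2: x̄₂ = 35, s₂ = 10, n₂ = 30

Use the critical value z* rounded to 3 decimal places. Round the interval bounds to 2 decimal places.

Both samples are large (n₁ = 30 ≥ 30, n₂ = 30 ≥ 30), so a z-interval for the difference of means applies.

Point estimate: x̄₁ - x̄₂ = 43 - 35 = 8

Standard error: SE = √(s₁²/n₁ + s₂²/n₂)
= √(10²/30 + 10²/30)
= √(3.333333 + 3.333333)
= 2.581989

For 90% confidence, z* = 1.645 (from standard normal table)
Margin of error: E = z* × SE = 1.645 × 2.581989 = 4.2474

Z-interval: (x̄₁ - x̄₂) ± E = 8 ± 4.2474 = (3.7526, 12.2474)

Rounded to 2 decimal places:

(3.75, 12.25)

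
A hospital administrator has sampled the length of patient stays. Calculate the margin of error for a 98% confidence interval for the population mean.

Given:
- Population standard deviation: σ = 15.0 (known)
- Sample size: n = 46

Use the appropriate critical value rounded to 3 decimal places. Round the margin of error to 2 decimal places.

The population standard deviation σ is known, so use the z-interval margin of error formula.

For 98% confidence, z* = 2.326 (from standard normal table)

Margin of error formula for z-interval: E = z* × σ/√n

E = 2.326 × 15.0/√46
  = 2.326 × 2.211629
  = 5.1442

Rounded to 2 decimal places:

5.14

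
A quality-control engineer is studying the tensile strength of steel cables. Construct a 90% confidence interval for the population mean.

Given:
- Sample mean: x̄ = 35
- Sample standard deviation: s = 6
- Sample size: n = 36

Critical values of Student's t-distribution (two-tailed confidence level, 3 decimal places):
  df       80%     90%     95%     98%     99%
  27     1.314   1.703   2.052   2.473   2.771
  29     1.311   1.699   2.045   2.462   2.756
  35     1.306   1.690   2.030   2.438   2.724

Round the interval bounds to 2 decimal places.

The population standard deviation σ is unknown (only the sample standard deviation s is given), so use a t-interval with df = n - 1 = 36 - 1 = 35.

For 90% confidence with df = 35, t* = 1.690 (from t-table)

Standard error: SE = s/√n = 6/√36 = 1.000000

Margin of error: E = t* × SE = 1.690 × 1.000000 = 1.6900

T-interval: x̄ ± E = 35 ± 1.6900 = (33.3100, 36.6900)

Rounded to 2 decimal places:

(33.31, 36.69)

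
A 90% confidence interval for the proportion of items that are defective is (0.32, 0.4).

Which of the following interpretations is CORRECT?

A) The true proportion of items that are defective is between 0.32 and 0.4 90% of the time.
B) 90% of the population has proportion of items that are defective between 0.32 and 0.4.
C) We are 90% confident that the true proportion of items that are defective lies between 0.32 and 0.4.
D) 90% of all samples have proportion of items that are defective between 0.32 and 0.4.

A confidence interval represents our confidence in the procedure, not a probability statement about the parameter.

Key concept: If we repeated this sampling process many times and computed a 90% CI each time, about 90% of those intervals would contain the true population parameter.

For this specific interval (0.32, 0.4):
- Midpoint (point estimate): 0.36
- Margin of error: 0.04

The correct interpretation is the one stating confidence that the true parameter lies in the interval — option C.

C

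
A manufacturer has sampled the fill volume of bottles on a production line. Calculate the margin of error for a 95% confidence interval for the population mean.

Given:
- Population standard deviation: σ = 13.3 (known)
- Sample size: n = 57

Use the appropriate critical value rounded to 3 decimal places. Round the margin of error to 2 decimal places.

The population standard deviation σ is known, so use the z-interval margin of error formula.

For 95% confidence, z* = 1.96 (from standard normal table)

Margin of error formula for z-interval: E = z* × σ/√n

E = 1.96 × 13.3/√57
  = 1.96 × 1.761628
  = 3.4528

Rounded to 2 decimal places:

3.45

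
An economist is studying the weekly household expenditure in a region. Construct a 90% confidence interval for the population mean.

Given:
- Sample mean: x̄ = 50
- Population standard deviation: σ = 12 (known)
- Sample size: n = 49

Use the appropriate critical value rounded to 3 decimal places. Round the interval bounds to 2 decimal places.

The population standard deviation σ is known, so use a z-interval (standard normal critical value).

For 90% confidence, z* = 1.645 (from standard normal table)

Standard error: SE = σ/√n = 12/√49 = 1.714286

Margin of error: E = z* × SE = 1.645 × 1.714286 = 2.8200

Z-interval: x̄ ± E = 50 ± 2.8200 = (47.1800, 52.8200)

Rounded to 2 decimal places:

(47.18, 52.82)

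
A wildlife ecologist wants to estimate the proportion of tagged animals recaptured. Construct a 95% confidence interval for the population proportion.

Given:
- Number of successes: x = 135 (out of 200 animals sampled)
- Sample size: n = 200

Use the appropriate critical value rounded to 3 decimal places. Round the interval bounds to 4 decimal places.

Sample proportion: p̂ = 135/200 = 0.675000

Check conditions for normal approximation:
  np̂ = 135 ≥ 10 ✓
  n(1-p̂) = 65 ≥ 10 ✓

The sample is large enough, so use a z-interval (normal approximation) for the proportion.

For 95% confidence, z* = 1.96 (from standard normal table)

Standard error: SE = √(p̂(1-p̂)/n) = √(0.675000×0.325000/200) = 0.03311910

Margin of error: E = z* × SE = 1.96 × 0.03311910 = 0.064913

Z-interval: p̂ ± E = 0.675000 ± 0.064913 = (0.610087, 0.739913)

Rounded to 4 decimal places:

(0.6101, 0.7399)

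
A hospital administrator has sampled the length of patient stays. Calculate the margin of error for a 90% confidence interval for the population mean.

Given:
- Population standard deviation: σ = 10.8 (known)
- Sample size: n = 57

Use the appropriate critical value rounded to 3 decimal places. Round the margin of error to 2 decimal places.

The population standard deviation σ is known, so use the z-interval margin of error formula.

For 90% confidence, z* = 1.645 (from standard normal table)

Margin of error formula for z-interval: E = z* × σ/√n

E = 1.645 × 10.8/√57
  = 1.645 × 1.430495
  = 2.3532

Rounded to 2 decimal places:

2.35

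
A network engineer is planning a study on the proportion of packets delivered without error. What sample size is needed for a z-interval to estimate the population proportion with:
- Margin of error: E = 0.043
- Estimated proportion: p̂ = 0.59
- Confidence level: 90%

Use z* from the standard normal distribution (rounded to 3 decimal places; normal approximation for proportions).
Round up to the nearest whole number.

Using z* for proportion z-interval (normal approximation).

For 90% confidence, z* = 1.645 (from standard normal table)

Sample size formula for proportion z-interval: n = z*²p̂(1-p̂)/E²

n = 1.645² × 0.59 × 0.41 / 0.043²
  = 2.706025 × 0.2419 / 0.001849
  = 354.0224

Round up to the nearest whole number: n = 355

355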